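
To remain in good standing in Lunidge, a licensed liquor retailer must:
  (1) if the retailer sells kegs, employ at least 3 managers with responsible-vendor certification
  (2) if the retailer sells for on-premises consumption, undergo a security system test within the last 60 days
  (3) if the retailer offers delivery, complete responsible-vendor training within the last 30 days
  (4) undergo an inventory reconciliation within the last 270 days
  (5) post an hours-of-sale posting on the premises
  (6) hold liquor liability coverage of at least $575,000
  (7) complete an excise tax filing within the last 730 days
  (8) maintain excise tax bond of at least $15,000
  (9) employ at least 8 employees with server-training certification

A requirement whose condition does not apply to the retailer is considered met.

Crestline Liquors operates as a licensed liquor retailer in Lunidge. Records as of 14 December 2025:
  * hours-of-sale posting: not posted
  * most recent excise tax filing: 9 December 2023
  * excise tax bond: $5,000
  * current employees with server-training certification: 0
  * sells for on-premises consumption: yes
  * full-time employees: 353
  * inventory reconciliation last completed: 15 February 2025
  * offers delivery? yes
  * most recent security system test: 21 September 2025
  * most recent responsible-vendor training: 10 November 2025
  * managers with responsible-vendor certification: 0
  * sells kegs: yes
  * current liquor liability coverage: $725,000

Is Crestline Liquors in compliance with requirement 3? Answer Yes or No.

3. condition 'offers delivery' holds; responsible-vendor training 34 days ago vs limit 30 → not met

No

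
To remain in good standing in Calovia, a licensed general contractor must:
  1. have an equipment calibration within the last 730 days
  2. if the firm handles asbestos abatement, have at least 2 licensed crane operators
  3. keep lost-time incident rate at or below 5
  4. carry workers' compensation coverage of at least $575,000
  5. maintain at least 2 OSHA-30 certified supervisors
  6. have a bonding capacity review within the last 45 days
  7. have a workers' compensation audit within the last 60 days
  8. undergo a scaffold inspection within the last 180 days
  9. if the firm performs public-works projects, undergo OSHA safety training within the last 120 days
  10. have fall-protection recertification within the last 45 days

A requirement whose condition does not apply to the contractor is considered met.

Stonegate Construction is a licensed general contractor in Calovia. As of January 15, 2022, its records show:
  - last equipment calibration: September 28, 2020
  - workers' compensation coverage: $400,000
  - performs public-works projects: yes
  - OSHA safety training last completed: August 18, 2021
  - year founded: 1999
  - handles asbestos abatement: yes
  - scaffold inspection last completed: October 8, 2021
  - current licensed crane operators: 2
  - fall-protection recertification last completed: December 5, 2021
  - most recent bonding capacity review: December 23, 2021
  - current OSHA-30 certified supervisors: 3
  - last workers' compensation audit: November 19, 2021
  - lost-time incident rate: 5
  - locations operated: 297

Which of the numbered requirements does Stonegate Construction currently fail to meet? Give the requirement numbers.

1. equipment calibration 474 days ago vs limit 730 → met
2. condition 'handles asbestos abatement' holds; licensed crane operators 2 ≥ 2 → met
3. lost-time incident rate 5 ≤ 5 → met
4. workers' compensation coverage $400,000 < $575,000 → not met
5. OSHA-30 certified supervisors 3 ≥ 2 → met
6. bonding capacity review 23 days ago vs limit 45 → met
7. workers' compensation audit 57 days ago vs limit 60 → met
8. scaffold inspection 99 days ago vs limit 180 → met
9. condition 'performs public-works projects' holds; OSHA safety training 150 days ago vs limit 120 → not met
10. fall-protection recertification 41 days ago vs limit 45 → met
Not met: 4, 9

4, 9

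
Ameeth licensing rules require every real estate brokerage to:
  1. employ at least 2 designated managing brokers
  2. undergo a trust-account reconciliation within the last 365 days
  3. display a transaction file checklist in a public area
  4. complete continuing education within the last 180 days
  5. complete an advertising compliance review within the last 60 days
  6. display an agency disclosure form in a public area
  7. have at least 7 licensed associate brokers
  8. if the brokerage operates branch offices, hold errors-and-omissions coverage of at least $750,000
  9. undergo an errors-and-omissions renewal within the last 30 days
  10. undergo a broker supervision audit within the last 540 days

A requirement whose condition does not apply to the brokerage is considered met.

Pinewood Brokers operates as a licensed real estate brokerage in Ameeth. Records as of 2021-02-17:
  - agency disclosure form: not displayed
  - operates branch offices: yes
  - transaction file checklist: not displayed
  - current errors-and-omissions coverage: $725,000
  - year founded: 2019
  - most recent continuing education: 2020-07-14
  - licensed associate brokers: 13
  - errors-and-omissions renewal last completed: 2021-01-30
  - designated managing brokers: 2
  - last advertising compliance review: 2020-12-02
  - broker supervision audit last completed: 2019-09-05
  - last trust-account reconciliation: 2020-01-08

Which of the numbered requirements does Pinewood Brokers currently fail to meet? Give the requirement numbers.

2, 3, 4, 5, 6, 8

1. designated managing brokers 2 ≥ 2 → met
2. trust-account reconciliation 406 days ago vs limit 365 → not met
3. transaction file checklist absent → not met
4. continuing education 218 days ago vs limit 180 → not met
5. advertising compliance review 77 days ago vs limit 60 → not met
6. agency disclosure form absent → not met
7. licensed associate brokers 13 ≥ 7 → met
8. condition 'operates branch offices' holds; errors-and-omissions coverage $725,000 < $750,000 → not met
9. errors-and-omissions renewal 18 days ago vs limit 30 → met
10. broker supervision audit 531 days ago vs limit 540 → met
Not met: 2, 3, 4, 5, 6, 8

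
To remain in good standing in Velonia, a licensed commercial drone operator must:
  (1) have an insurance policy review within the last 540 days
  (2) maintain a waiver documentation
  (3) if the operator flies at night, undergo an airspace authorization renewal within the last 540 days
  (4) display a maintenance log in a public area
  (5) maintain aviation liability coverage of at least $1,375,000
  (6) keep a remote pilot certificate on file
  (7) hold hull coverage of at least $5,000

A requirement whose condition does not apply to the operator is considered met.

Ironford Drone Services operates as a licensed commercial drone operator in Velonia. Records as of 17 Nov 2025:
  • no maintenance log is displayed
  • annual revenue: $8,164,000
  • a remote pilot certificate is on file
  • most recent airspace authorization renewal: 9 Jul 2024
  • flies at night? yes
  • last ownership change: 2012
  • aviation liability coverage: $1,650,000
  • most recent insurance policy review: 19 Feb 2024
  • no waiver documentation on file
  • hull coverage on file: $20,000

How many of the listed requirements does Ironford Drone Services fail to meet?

3

1. insurance policy review 637 days ago vs limit 540 → not met
2. waiver documentation absent → not met
3. condition 'flies at night' holds; airspace authorization renewal 496 days ago vs limit 540 → met
4. maintenance log absent → not met
5. aviation liability coverage $1,650,000 ≥ $1,375,000 → met
6. remote pilot certificate present → met
7. hull coverage $20,000 ≥ $5,000 → met
Not met: 3 of 7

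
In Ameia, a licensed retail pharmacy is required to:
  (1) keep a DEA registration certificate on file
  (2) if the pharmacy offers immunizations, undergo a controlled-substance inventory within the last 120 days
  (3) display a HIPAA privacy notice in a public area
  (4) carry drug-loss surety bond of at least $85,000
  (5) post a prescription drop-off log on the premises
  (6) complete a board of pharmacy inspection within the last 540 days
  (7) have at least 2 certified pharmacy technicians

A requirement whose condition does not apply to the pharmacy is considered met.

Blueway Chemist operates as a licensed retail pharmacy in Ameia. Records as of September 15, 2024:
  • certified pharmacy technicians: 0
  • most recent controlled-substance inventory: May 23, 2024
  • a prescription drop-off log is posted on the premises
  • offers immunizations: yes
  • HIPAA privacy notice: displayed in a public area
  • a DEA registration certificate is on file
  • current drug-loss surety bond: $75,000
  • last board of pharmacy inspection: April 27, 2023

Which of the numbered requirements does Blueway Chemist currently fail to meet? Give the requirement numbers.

4, 7

1. DEA registration certificate present → met
2. condition 'offers immunizations' holds; controlled-substance inventory 115 days ago vs limit 120 → met
3. HIPAA privacy notice present → met
4. drug-loss surety bond $75,000 < $85,000 → not met
5. prescription drop-off log present → met
6. board of pharmacy inspection 507 days ago vs limit 540 → met
7. certified pharmacy technicians 0 < 2 → not met
Not met: 4, 7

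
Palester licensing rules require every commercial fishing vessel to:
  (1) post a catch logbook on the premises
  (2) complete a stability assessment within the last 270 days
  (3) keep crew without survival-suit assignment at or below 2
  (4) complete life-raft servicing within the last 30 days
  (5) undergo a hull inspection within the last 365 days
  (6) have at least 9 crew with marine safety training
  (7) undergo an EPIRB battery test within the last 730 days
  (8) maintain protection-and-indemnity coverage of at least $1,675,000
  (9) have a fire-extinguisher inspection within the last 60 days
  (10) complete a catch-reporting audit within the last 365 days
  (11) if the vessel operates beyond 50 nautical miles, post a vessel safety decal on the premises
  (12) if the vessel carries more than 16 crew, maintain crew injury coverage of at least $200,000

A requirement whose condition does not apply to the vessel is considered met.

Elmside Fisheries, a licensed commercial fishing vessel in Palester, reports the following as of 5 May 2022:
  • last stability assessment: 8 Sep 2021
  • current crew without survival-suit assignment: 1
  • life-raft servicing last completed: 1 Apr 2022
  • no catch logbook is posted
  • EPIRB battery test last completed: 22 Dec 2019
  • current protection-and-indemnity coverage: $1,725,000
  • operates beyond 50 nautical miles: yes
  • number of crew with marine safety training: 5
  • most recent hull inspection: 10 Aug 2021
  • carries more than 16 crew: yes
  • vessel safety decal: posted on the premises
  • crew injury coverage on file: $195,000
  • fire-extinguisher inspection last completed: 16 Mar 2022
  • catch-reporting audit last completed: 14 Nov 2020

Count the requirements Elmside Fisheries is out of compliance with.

1. catch logbook absent → not met
2. stability assessment 239 days ago vs limit 270 → met
3. crew without survival-suit assignment 1 ≤ 2 → met
4. life-raft servicing 34 days ago vs limit 30 → not met
5. hull inspection 268 days ago vs limit 365 → met
6. crew with marine safety training 5 < 9 → not met
7. EPIRB battery test 865 days ago vs limit 730 → not met
8. protection-and-indemnity coverage $1,725,000 ≥ $1,675,000 → met
9. fire-extinguisher inspection 50 days ago vs limit 60 → met
10. catch-reporting audit 537 days ago vs limit 365 → not met
11. condition 'operates beyond 50 nautical miles' holds; vessel safety decal present → met
12. condition 'carries more than 16 crew' holds; crew injury coverage $195,000 < $200,000 → not met
Not met: 6 of 12

6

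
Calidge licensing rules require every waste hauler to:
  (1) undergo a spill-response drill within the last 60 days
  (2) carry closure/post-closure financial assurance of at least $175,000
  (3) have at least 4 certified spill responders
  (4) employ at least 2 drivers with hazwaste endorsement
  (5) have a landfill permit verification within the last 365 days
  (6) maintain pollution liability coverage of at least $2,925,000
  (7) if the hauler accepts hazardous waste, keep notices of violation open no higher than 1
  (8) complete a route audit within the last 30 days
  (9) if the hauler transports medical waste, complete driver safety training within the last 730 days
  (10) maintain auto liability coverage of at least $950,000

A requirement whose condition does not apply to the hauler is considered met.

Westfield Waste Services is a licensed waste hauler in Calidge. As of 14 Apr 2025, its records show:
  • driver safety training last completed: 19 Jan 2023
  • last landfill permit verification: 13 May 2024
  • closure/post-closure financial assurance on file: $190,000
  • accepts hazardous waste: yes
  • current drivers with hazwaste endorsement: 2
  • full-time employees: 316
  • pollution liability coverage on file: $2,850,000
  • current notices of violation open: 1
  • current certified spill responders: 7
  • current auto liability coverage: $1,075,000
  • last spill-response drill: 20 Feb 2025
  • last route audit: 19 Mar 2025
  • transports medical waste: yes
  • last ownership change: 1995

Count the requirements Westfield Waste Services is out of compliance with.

1. spill-response drill 53 days ago vs limit 60 → met
2. closure/post-closure financial assurance $190,000 ≥ $175,000 → met
3. certified spill responders 7 ≥ 4 → met
4. drivers with hazwaste endorsement 2 ≥ 2 → met
5. landfill permit verification 336 days ago vs limit 365 → met
6. pollution liability coverage $2,850,000 < $2,925,000 → not met
7. condition 'accepts hazardous waste' holds; notices of violation open 1 ≤ 1 → met
8. route audit 26 days ago vs limit 30 → met
9. condition 'transports medical waste' holds; driver safety training 816 days ago vs limit 730 → not met
10. auto liability coverage $1,075,000 ≥ $950,000 → met
Not met: 2 of 10

2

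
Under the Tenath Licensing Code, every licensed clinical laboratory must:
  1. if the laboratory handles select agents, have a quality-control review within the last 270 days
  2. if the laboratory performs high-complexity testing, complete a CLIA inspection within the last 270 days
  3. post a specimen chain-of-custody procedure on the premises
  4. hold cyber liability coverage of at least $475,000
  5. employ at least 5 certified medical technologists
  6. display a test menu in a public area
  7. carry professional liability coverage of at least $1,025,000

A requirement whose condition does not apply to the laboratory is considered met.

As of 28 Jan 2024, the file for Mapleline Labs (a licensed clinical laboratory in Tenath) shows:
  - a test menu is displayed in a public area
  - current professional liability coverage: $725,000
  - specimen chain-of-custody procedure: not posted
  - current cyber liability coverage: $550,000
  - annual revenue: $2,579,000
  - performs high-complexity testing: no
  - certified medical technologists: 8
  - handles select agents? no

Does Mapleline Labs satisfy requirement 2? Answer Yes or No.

2. condition 'performs high-complexity testing' does not hold → requirement n/a → met

Yes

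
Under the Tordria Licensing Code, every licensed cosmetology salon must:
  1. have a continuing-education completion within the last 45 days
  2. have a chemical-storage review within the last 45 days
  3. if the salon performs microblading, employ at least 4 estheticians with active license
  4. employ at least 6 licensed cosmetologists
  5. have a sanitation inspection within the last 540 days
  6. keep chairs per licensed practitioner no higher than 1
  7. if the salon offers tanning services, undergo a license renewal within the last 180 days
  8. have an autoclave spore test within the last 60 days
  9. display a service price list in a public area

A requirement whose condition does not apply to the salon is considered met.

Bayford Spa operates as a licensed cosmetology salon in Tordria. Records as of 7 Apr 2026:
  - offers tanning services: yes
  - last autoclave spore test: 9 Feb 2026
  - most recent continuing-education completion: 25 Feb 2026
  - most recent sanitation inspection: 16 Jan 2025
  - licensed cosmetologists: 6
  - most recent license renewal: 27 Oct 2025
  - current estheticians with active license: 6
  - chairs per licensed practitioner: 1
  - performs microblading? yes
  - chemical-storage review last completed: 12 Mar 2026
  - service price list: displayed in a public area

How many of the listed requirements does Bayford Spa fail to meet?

1. continuing-education completion 41 days ago vs limit 45 → met
2. chemical-storage review 26 days ago vs limit 45 → met
3. condition 'performs microblading' holds; estheticians with active license 6 ≥ 4 → met
4. licensed cosmetologists 6 ≥ 6 → met
5. sanitation inspection 446 days ago vs limit 540 → met
6. chairs per licensed practitioner 1 ≤ 1 → met
7. condition 'offers tanning services' holds; license renewal 162 days ago vs limit 180 → met
8. autoclave spore test 57 days ago vs limit 60 → met
9. service price list present → met
Not met: 0 of 9

0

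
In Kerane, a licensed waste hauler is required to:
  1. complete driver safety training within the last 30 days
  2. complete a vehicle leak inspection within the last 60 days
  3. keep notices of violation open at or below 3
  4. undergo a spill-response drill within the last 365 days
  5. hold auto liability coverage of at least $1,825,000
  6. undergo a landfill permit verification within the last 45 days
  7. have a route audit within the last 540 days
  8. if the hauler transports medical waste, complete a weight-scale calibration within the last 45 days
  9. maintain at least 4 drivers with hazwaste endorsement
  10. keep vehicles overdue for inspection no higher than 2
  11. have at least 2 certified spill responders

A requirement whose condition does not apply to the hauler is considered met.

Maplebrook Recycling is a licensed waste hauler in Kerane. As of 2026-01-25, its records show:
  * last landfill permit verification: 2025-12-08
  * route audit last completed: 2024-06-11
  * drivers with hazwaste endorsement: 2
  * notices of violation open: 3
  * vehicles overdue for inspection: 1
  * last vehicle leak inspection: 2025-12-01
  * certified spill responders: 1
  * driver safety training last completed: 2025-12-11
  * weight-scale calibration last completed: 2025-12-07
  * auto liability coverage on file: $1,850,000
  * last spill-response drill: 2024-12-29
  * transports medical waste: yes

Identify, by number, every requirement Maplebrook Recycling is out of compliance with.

1, 4, 6, 7, 8, 9, 11

1. driver safety training 45 days ago vs limit 30 → not met
2. vehicle leak inspection 55 days ago vs limit 60 → met
3. notices of violation open 3 ≤ 3 → met
4. spill-response drill 392 days ago vs limit 365 → not met
5. auto liability coverage $1,850,000 ≥ $1,825,000 → met
6. landfill permit verification 48 days ago vs limit 45 → not met
7. route audit 593 days ago vs limit 540 → not met
8. condition 'transports medical waste' holds; weight-scale calibration 49 days ago vs limit 45 → not met
9. drivers with hazwaste endorsement 2 < 4 → not met
10. vehicles overdue for inspection 1 ≤ 2 → met
11. certified spill responders 1 < 2 → not met
Not met: 1, 4, 6, 7, 8, 9, 11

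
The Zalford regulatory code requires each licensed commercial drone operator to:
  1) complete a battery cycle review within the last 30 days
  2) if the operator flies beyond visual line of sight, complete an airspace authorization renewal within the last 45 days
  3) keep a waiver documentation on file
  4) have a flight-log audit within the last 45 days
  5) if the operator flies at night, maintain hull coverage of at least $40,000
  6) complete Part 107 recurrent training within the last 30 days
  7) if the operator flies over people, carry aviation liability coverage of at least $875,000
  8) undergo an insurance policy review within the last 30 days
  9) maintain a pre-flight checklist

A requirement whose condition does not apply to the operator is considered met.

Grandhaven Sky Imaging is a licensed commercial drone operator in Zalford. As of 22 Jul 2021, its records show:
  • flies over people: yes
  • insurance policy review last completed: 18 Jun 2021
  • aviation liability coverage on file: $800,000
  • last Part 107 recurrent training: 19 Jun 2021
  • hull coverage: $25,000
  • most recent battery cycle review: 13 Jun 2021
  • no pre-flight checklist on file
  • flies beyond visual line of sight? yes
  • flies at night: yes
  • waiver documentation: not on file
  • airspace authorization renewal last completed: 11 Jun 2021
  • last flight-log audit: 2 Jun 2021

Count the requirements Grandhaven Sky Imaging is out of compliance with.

8

1. battery cycle review 39 days ago vs limit 30 → not met
2. condition 'flies beyond visual line of sight' holds; airspace authorization renewal 41 days ago vs limit 45 → met
3. waiver documentation absent → not met
4. flight-log audit 50 days ago vs limit 45 → not met
5. condition 'flies at night' holds; hull coverage $25,000 < $40,000 → not met
6. Part 107 recurrent training 33 days ago vs limit 30 → not met
7. condition 'flies over people' holds; aviation liability coverage $800,000 < $875,000 → not met
8. insurance policy review 34 days ago vs limit 30 → not met
9. pre-flight checklist absent → not met
Not met: 8 of 9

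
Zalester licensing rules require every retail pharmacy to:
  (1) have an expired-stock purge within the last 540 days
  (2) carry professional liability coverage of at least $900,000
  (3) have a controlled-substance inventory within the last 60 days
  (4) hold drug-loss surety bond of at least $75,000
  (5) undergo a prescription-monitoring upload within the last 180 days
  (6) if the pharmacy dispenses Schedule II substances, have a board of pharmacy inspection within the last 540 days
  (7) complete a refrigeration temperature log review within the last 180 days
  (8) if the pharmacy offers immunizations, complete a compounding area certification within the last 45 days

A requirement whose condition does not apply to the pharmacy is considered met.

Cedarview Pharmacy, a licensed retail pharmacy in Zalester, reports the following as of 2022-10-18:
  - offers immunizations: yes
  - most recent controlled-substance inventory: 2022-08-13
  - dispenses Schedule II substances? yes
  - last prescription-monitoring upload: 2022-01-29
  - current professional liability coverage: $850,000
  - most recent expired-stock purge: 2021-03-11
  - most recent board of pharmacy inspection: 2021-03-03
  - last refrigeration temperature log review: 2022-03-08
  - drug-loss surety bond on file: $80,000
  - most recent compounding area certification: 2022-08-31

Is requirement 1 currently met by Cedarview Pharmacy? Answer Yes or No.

1. expired-stock purge 586 days ago vs limit 540 → not met

No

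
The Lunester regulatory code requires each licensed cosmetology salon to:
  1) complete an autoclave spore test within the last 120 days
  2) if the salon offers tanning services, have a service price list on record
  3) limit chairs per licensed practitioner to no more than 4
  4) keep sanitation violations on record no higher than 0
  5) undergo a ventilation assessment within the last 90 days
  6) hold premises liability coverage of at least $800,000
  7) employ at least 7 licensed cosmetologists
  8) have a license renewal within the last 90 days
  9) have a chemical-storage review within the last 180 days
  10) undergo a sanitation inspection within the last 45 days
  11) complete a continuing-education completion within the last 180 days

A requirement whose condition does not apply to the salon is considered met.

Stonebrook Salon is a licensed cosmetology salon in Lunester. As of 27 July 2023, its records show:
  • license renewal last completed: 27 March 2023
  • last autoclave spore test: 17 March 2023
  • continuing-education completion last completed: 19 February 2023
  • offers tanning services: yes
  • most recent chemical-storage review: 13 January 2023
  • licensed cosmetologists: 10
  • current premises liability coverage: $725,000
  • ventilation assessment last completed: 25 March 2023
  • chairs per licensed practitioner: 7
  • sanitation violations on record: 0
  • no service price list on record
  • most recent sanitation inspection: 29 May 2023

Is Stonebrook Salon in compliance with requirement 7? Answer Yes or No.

7. licensed cosmetologists 10 ≥ 7 → met

Yes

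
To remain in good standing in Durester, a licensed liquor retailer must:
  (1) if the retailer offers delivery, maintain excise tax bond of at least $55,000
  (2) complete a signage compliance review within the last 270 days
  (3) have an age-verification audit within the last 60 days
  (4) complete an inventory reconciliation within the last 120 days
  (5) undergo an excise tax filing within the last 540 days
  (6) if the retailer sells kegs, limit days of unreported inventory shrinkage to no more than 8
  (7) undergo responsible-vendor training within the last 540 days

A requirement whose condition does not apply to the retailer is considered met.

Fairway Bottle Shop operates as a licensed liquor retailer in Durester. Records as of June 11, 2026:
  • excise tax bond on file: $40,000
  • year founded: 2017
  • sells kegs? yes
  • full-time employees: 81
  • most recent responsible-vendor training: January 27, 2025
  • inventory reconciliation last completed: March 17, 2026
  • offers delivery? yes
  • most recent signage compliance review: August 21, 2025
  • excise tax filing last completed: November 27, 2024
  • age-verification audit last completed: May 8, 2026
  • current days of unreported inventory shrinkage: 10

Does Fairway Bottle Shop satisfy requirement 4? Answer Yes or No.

Yes

4. inventory reconciliation 86 days ago vs limit 120 → met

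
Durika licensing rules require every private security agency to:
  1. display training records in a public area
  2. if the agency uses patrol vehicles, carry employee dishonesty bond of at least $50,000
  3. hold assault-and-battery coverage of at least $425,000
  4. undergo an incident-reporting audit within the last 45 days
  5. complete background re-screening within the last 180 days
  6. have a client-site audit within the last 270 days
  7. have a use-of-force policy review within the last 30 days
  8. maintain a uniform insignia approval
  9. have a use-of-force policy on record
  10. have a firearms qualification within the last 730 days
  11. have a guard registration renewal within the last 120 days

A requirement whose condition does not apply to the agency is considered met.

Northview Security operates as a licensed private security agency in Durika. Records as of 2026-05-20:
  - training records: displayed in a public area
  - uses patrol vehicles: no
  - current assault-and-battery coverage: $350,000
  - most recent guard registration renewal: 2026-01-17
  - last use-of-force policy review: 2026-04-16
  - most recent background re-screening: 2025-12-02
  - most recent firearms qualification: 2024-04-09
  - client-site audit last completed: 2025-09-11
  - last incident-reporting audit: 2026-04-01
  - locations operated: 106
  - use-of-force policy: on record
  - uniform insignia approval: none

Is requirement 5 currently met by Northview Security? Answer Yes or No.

5. background re-screening 169 days ago vs limit 180 → met

Yes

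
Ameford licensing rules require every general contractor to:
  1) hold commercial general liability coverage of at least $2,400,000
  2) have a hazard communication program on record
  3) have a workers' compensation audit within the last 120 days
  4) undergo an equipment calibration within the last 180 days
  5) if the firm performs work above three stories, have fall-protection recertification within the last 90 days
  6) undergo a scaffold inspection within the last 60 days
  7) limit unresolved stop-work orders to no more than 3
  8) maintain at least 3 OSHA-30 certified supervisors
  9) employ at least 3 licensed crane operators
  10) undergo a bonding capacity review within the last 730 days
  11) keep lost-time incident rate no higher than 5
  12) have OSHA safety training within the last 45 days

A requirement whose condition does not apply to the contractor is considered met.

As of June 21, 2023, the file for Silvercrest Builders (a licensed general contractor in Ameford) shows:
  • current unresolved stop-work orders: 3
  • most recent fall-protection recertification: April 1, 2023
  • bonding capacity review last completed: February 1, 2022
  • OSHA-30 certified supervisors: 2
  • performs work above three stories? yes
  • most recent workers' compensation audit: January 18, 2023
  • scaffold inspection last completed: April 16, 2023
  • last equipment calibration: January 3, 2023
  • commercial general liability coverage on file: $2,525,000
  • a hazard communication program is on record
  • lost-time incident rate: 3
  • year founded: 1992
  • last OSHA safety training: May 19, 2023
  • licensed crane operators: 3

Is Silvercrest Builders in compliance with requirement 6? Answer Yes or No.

No

6. scaffold inspection 66 days ago vs limit 60 → not met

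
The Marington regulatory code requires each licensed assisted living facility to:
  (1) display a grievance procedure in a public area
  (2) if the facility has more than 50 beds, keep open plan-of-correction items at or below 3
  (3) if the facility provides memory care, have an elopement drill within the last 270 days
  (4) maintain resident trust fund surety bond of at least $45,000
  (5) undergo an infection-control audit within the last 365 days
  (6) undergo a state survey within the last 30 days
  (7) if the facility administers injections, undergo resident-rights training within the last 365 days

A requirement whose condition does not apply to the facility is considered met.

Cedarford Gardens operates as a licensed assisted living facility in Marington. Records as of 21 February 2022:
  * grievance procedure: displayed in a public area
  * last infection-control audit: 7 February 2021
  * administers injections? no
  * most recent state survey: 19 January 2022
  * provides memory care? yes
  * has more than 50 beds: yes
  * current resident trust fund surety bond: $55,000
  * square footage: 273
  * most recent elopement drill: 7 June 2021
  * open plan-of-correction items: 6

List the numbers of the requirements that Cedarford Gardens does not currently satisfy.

2, 5, 6

1. grievance procedure present → met
2. condition 'has more than 50 beds' holds; open plan-of-correction items 6 > 3 → not met
3. condition 'provides memory care' holds; elopement drill 259 days ago vs limit 270 → met
4. resident trust fund surety bond $55,000 ≥ $45,000 → met
5. infection-control audit 379 days ago vs limit 365 → not met
6. state survey 33 days ago vs limit 30 → not met
7. condition 'administers injections' does not hold → requirement n/a → met
Not met: 2, 5, 6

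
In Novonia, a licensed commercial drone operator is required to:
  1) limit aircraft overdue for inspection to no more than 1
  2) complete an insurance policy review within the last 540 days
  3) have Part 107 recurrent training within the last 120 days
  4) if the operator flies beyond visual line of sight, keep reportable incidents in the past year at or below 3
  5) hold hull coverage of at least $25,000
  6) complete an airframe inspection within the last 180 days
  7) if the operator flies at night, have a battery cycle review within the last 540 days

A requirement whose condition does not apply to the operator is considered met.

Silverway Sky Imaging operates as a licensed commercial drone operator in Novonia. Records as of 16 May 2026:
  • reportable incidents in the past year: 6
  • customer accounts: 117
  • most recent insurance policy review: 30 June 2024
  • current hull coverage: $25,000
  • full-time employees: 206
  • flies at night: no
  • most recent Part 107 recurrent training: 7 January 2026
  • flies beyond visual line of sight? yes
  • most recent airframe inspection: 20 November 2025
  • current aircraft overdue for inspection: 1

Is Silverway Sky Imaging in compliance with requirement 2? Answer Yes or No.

No

2. insurance policy review 685 days ago vs limit 540 → not met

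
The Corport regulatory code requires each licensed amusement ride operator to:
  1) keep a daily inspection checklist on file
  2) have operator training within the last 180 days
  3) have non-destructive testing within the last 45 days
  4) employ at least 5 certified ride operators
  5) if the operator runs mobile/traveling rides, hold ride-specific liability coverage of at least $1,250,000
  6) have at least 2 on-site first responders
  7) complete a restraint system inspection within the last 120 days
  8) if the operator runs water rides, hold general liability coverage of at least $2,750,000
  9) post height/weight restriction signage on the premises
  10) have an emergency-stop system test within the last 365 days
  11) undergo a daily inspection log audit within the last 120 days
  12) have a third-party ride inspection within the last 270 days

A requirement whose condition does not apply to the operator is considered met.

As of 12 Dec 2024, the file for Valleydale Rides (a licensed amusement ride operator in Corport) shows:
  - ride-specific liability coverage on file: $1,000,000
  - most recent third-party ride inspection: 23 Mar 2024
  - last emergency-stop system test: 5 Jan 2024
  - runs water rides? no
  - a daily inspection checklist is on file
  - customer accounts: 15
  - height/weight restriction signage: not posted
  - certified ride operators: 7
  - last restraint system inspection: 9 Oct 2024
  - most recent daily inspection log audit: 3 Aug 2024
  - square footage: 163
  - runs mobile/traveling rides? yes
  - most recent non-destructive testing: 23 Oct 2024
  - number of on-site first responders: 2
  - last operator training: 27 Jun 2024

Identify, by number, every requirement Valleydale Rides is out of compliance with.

1. daily inspection checklist present → met
2. operator training 168 days ago vs limit 180 → met
3. non-destructive testing 50 days ago vs limit 45 → not met
4. certified ride operators 7 ≥ 5 → met
5. condition 'runs mobile/traveling rides' holds; ride-specific liability coverage $1,000,000 < $1,250,000 → not met
6. on-site first responders 2 ≥ 2 → met
7. restraint system inspection 64 days ago vs limit 120 → met
8. condition 'runs water rides' does not hold → requirement n/a → met
9. height/weight restriction signage absent → not met
10. emergency-stop system test 342 days ago vs limit 365 → met
11. daily inspection log audit 131 days ago vs limit 120 → not met
12. third-party ride inspection 264 days ago vs limit 270 → met
Not met: 3, 5, 9, 11

3, 5, 9, 11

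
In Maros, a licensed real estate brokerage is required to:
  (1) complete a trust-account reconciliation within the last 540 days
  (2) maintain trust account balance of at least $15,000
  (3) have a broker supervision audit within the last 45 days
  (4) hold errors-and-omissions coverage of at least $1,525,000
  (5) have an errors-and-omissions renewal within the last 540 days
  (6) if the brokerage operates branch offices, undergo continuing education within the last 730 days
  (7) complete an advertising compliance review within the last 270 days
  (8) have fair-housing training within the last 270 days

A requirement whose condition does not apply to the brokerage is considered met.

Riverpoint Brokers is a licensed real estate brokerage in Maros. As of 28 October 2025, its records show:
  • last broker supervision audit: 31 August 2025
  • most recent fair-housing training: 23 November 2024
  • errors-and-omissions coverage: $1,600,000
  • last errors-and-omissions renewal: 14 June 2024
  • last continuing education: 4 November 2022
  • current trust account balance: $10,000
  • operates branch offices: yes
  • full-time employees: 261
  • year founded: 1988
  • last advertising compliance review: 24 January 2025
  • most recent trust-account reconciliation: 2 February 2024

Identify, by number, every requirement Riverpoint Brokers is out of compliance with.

1. trust-account reconciliation 634 days ago vs limit 540 → not met
2. trust account balance $10,000 < $15,000 → not met
3. broker supervision audit 58 days ago vs limit 45 → not met
4. errors-and-omissions coverage $1,600,000 ≥ $1,525,000 → met
5. errors-and-omissions renewal 501 days ago vs limit 540 → met
6. condition 'operates branch offices' holds; continuing education 1089 days ago vs limit 730 → not met
7. advertising compliance review 277 days ago vs limit 270 → not met
8. fair-housing training 339 days ago vs limit 270 → not met
Not met: 1, 2, 3, 6, 7, 8

1, 2, 3, 6, 7, 8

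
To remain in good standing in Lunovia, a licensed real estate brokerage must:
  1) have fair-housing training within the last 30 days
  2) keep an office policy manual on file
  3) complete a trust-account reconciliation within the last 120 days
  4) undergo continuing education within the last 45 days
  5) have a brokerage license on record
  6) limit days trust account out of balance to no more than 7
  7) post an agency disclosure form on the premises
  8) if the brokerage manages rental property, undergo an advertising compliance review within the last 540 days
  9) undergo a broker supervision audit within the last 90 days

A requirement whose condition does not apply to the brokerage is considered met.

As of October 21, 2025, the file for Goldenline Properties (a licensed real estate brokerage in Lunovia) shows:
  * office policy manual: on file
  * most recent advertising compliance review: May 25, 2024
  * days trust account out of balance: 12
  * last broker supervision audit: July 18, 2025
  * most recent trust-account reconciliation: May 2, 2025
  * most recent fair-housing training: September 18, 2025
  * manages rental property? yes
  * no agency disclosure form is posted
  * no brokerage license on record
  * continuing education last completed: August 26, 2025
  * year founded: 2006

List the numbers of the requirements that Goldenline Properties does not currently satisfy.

1, 3, 4, 5, 6, 7, 9

1. fair-housing training 33 days ago vs limit 30 → not met
2. office policy manual present → met
3. trust-account reconciliation 172 days ago vs limit 120 → not met
4. continuing education 56 days ago vs limit 45 → not met
5. brokerage license absent → not met
6. days trust account out of balance 12 > 7 → not met
7. agency disclosure form absent → not met
8. condition 'manages rental property' holds; advertising compliance review 514 days ago vs limit 540 → met
9. broker supervision audit 95 days ago vs limit 90 → not met
Not met: 1, 3, 4, 5, 6, 7, 9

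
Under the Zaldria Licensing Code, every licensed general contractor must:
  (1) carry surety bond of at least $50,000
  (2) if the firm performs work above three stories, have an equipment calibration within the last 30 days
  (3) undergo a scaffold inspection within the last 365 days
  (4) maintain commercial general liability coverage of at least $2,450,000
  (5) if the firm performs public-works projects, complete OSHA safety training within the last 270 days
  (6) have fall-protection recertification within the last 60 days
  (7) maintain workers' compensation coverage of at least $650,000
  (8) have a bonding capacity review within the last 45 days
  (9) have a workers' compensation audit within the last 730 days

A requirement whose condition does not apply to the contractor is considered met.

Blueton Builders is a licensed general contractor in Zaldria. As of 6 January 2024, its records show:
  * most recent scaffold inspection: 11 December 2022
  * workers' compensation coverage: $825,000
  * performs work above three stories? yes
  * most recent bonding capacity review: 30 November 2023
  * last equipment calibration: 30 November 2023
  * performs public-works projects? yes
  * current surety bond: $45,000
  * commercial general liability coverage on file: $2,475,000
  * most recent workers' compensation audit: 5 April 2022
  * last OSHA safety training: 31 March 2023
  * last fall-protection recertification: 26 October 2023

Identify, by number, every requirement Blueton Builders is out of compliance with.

1. surety bond $45,000 < $50,000 → not met
2. condition 'performs work above three stories' holds; equipment calibration 37 days ago vs limit 30 → not met
3. scaffold inspection 391 days ago vs limit 365 → not met
4. commercial general liability coverage $2,475,000 ≥ $2,450,000 → met
5. condition 'performs public-works projects' holds; OSHA safety training 281 days ago vs limit 270 → not met
6. fall-protection recertification 72 days ago vs limit 60 → not met
7. workers' compensation coverage $825,000 ≥ $650,000 → met
8. bonding capacity review 37 days ago vs limit 45 → met
9. workers' compensation audit 641 days ago vs limit 730 → met
Not met: 1, 2, 3, 5, 6

1, 2, 3, 5, 6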